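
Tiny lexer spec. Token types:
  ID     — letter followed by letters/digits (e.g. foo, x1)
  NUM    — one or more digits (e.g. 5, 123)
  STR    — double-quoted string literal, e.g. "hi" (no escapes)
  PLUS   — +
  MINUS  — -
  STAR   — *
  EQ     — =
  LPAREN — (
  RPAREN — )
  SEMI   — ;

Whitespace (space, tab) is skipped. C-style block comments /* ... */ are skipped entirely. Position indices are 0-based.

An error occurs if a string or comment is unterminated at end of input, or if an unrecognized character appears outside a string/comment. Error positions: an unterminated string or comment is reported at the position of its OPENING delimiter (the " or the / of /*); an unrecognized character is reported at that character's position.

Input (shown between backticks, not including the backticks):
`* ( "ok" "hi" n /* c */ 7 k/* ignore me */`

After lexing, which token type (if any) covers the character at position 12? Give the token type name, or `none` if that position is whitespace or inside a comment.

pos=0: emit STAR '*'
pos=2: emit LPAREN '('
pos=4: enter STRING mode
pos=4: emit STR "ok" (now at pos=8)
pos=9: enter STRING mode
pos=9: emit STR "hi" (now at pos=13)
pos=14: emit ID 'n' (now at pos=15)
pos=16: enter COMMENT mode (saw '/*')
exit COMMENT mode (now at pos=23)
pos=24: emit NUM '7' (now at pos=25)
pos=26: emit ID 'k' (now at pos=27)
pos=27: enter COMMENT mode (saw '/*')
exit COMMENT mode (now at pos=42)
DONE. 7 tokens: [STAR, LPAREN, STR, STR, ID, NUM, ID]
Position 12: char is '"' -> STR

Answer: STR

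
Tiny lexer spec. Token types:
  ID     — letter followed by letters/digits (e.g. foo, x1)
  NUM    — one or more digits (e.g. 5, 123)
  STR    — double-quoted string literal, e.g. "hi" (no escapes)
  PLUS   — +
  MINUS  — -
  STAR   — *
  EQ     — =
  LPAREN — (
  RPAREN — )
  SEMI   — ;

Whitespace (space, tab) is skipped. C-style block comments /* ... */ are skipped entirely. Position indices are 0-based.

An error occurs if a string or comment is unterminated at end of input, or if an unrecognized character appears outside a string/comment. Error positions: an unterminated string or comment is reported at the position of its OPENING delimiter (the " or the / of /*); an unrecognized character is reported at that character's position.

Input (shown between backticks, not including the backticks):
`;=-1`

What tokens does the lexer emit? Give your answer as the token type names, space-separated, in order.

Answer: SEMI EQ MINUS NUM

Derivation:
pos=0: emit SEMI ';'
pos=1: emit EQ '='
pos=2: emit MINUS '-'
pos=3: emit NUM '1' (now at pos=4)
DONE. 4 tokens: [SEMI, EQ, MINUS, NUM]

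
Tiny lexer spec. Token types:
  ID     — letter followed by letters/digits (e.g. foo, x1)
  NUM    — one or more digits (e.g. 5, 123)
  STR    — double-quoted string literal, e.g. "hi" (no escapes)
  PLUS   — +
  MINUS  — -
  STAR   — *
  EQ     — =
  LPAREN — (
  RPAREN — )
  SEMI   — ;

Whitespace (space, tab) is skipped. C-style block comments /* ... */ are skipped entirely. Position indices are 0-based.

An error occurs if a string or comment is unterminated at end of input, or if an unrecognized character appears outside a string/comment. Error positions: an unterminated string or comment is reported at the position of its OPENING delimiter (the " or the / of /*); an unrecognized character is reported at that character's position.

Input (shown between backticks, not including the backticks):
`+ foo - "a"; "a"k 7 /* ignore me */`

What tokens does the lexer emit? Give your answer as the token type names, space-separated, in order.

pos=0: emit PLUS '+'
pos=2: emit ID 'foo' (now at pos=5)
pos=6: emit MINUS '-'
pos=8: enter STRING mode
pos=8: emit STR "a" (now at pos=11)
pos=11: emit SEMI ';'
pos=13: enter STRING mode
pos=13: emit STR "a" (now at pos=16)
pos=16: emit ID 'k' (now at pos=17)
pos=18: emit NUM '7' (now at pos=19)
pos=20: enter COMMENT mode (saw '/*')
exit COMMENT mode (now at pos=35)
DONE. 8 tokens: [PLUS, ID, MINUS, STR, SEMI, STR, ID, NUM]

Answer: PLUS ID MINUS STR SEMI STR ID NUM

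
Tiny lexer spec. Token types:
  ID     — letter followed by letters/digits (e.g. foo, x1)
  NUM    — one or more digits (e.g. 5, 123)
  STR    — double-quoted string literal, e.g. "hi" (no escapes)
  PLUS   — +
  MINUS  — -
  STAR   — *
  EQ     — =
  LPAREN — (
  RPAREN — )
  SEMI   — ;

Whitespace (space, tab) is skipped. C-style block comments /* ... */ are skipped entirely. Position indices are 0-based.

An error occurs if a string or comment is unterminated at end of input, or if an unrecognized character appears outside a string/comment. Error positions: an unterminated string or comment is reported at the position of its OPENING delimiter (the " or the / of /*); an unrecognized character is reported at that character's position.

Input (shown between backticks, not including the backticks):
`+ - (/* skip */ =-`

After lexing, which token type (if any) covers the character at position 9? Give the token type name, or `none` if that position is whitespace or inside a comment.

pos=0: emit PLUS '+'
pos=2: emit MINUS '-'
pos=4: emit LPAREN '('
pos=5: enter COMMENT mode (saw '/*')
exit COMMENT mode (now at pos=15)
pos=16: emit EQ '='
pos=17: emit MINUS '-'
DONE. 5 tokens: [PLUS, MINUS, LPAREN, EQ, MINUS]
Position 9: char is 'k' -> none

Answer: none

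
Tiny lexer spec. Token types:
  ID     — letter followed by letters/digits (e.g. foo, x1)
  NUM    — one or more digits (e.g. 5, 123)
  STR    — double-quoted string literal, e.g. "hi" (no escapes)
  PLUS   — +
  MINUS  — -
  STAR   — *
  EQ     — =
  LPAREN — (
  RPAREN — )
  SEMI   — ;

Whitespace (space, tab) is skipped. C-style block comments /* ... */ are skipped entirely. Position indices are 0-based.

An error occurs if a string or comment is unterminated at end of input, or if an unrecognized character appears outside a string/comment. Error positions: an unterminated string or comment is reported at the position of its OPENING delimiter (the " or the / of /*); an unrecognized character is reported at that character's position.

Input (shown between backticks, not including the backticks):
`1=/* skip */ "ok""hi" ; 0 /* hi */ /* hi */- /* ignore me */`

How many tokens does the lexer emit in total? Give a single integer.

pos=0: emit NUM '1' (now at pos=1)
pos=1: emit EQ '='
pos=2: enter COMMENT mode (saw '/*')
exit COMMENT mode (now at pos=12)
pos=13: enter STRING mode
pos=13: emit STR "ok" (now at pos=17)
pos=17: enter STRING mode
pos=17: emit STR "hi" (now at pos=21)
pos=22: emit SEMI ';'
pos=24: emit NUM '0' (now at pos=25)
pos=26: enter COMMENT mode (saw '/*')
exit COMMENT mode (now at pos=34)
pos=35: enter COMMENT mode (saw '/*')
exit COMMENT mode (now at pos=43)
pos=43: emit MINUS '-'
pos=45: enter COMMENT mode (saw '/*')
exit COMMENT mode (now at pos=60)
DONE. 7 tokens: [NUM, EQ, STR, STR, SEMI, NUM, MINUS]

Answer: 7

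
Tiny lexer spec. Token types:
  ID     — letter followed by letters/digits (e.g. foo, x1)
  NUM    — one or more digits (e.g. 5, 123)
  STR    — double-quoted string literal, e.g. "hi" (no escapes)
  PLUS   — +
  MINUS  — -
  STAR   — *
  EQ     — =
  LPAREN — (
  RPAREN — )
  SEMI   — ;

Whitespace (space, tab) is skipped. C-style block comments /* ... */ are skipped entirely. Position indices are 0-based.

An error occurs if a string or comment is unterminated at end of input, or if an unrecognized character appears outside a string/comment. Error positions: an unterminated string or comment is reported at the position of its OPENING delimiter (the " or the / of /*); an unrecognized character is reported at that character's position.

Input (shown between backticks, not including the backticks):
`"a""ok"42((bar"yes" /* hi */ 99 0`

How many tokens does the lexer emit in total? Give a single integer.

pos=0: enter STRING mode
pos=0: emit STR "a" (now at pos=3)
pos=3: enter STRING mode
pos=3: emit STR "ok" (now at pos=7)
pos=7: emit NUM '42' (now at pos=9)
pos=9: emit LPAREN '('
pos=10: emit LPAREN '('
pos=11: emit ID 'bar' (now at pos=14)
pos=14: enter STRING mode
pos=14: emit STR "yes" (now at pos=19)
pos=20: enter COMMENT mode (saw '/*')
exit COMMENT mode (now at pos=28)
pos=29: emit NUM '99' (now at pos=31)
pos=32: emit NUM '0' (now at pos=33)
DONE. 9 tokens: [STR, STR, NUM, LPAREN, LPAREN, ID, STR, NUM, NUM]

Answer: 9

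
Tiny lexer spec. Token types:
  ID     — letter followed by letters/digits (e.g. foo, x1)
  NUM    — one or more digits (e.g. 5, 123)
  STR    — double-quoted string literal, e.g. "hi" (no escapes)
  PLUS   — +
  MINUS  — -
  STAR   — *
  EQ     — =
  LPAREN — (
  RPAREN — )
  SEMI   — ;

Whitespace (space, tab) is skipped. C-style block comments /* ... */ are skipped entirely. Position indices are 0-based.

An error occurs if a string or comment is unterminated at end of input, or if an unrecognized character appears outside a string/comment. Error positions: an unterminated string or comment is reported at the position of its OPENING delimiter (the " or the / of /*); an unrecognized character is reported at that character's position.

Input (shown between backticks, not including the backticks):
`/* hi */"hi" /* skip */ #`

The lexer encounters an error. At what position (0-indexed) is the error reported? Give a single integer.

pos=0: enter COMMENT mode (saw '/*')
exit COMMENT mode (now at pos=8)
pos=8: enter STRING mode
pos=8: emit STR "hi" (now at pos=12)
pos=13: enter COMMENT mode (saw '/*')
exit COMMENT mode (now at pos=23)
pos=24: ERROR — unrecognized char '#'

Answer: 24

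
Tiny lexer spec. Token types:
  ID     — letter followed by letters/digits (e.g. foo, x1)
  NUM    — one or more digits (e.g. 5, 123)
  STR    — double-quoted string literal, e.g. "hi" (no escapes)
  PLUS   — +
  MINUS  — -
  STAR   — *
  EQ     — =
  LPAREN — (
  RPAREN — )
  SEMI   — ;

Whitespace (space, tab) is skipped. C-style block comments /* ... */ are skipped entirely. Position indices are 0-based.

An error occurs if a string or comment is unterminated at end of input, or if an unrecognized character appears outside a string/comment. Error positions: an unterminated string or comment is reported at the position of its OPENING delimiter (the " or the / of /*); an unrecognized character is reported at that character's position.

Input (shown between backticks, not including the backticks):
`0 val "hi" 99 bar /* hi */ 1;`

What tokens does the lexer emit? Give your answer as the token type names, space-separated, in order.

Answer: NUM ID STR NUM ID NUM SEMI

Derivation:
pos=0: emit NUM '0' (now at pos=1)
pos=2: emit ID 'val' (now at pos=5)
pos=6: enter STRING mode
pos=6: emit STR "hi" (now at pos=10)
pos=11: emit NUM '99' (now at pos=13)
pos=14: emit ID 'bar' (now at pos=17)
pos=18: enter COMMENT mode (saw '/*')
exit COMMENT mode (now at pos=26)
pos=27: emit NUM '1' (now at pos=28)
pos=28: emit SEMI ';'
DONE. 7 tokens: [NUM, ID, STR, NUM, ID, NUM, SEMI]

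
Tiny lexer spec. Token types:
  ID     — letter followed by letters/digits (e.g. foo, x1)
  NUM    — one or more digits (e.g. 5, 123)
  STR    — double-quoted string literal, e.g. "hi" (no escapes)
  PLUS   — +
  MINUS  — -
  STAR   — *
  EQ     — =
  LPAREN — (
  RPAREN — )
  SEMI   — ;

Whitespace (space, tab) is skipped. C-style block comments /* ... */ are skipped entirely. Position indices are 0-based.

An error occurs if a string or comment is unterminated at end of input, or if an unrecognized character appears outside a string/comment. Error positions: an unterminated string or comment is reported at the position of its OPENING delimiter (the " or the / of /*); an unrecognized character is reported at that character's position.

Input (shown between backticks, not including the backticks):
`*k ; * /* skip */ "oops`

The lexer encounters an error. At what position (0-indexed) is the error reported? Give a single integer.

pos=0: emit STAR '*'
pos=1: emit ID 'k' (now at pos=2)
pos=3: emit SEMI ';'
pos=5: emit STAR '*'
pos=7: enter COMMENT mode (saw '/*')
exit COMMENT mode (now at pos=17)
pos=18: enter STRING mode
pos=18: ERROR — unterminated string

Answer: 18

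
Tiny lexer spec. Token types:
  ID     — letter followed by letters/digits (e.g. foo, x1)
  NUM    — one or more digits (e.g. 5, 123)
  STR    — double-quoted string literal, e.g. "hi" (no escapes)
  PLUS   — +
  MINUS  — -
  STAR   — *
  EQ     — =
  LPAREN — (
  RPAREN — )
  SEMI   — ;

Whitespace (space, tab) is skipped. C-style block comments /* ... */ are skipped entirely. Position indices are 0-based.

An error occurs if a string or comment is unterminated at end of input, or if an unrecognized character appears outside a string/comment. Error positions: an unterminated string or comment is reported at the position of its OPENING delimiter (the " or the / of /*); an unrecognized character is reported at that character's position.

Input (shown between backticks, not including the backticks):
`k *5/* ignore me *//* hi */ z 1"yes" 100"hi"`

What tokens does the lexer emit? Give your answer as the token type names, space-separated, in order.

Answer: ID STAR NUM ID NUM STR NUM STR

Derivation:
pos=0: emit ID 'k' (now at pos=1)
pos=2: emit STAR '*'
pos=3: emit NUM '5' (now at pos=4)
pos=4: enter COMMENT mode (saw '/*')
exit COMMENT mode (now at pos=19)
pos=19: enter COMMENT mode (saw '/*')
exit COMMENT mode (now at pos=27)
pos=28: emit ID 'z' (now at pos=29)
pos=30: emit NUM '1' (now at pos=31)
pos=31: enter STRING mode
pos=31: emit STR "yes" (now at pos=36)
pos=37: emit NUM '100' (now at pos=40)
pos=40: enter STRING mode
pos=40: emit STR "hi" (now at pos=44)
DONE. 8 tokens: [ID, STAR, NUM, ID, NUM, STR, NUM, STR]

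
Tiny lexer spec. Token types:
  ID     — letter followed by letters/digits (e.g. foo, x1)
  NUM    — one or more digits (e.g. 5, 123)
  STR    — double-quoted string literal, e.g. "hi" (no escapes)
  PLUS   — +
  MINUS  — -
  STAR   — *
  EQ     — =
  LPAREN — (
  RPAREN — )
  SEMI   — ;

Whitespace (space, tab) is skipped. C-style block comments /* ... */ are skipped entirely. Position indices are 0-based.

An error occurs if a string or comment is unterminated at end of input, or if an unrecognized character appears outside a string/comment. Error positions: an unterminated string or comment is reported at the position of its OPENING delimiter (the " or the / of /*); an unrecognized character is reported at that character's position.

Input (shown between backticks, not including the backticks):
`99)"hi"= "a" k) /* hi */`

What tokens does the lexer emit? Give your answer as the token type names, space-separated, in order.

Answer: NUM RPAREN STR EQ STR ID RPAREN

Derivation:
pos=0: emit NUM '99' (now at pos=2)
pos=2: emit RPAREN ')'
pos=3: enter STRING mode
pos=3: emit STR "hi" (now at pos=7)
pos=7: emit EQ '='
pos=9: enter STRING mode
pos=9: emit STR "a" (now at pos=12)
pos=13: emit ID 'k' (now at pos=14)
pos=14: emit RPAREN ')'
pos=16: enter COMMENT mode (saw '/*')
exit COMMENT mode (now at pos=24)
DONE. 7 tokens: [NUM, RPAREN, STR, EQ, STR, ID, RPAREN]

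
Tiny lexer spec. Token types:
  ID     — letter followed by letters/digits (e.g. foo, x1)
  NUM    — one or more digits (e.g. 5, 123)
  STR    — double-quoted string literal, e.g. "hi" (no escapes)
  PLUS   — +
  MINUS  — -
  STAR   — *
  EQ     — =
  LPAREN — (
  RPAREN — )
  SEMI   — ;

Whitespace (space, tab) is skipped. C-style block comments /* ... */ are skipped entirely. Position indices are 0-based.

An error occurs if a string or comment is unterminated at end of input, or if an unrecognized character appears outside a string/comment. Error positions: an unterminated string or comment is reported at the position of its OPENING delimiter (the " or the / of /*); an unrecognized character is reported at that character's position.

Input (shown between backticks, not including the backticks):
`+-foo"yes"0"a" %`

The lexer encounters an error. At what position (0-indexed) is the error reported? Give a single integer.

Answer: 15

Derivation:
pos=0: emit PLUS '+'
pos=1: emit MINUS '-'
pos=2: emit ID 'foo' (now at pos=5)
pos=5: enter STRING mode
pos=5: emit STR "yes" (now at pos=10)
pos=10: emit NUM '0' (now at pos=11)
pos=11: enter STRING mode
pos=11: emit STR "a" (now at pos=14)
pos=15: ERROR — unrecognized char '%'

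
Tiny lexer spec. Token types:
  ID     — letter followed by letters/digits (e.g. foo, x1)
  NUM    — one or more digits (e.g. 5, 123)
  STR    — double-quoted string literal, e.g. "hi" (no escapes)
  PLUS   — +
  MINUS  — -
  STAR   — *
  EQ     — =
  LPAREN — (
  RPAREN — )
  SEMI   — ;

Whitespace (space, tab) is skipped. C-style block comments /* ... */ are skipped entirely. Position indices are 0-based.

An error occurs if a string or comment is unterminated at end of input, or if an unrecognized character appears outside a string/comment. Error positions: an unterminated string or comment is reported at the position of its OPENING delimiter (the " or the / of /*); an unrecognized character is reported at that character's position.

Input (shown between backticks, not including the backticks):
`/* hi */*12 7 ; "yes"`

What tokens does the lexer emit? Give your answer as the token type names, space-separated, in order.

Answer: STAR NUM NUM SEMI STR

Derivation:
pos=0: enter COMMENT mode (saw '/*')
exit COMMENT mode (now at pos=8)
pos=8: emit STAR '*'
pos=9: emit NUM '12' (now at pos=11)
pos=12: emit NUM '7' (now at pos=13)
pos=14: emit SEMI ';'
pos=16: enter STRING mode
pos=16: emit STR "yes" (now at pos=21)
DONE. 5 tokens: [STAR, NUM, NUM, SEMI, STR]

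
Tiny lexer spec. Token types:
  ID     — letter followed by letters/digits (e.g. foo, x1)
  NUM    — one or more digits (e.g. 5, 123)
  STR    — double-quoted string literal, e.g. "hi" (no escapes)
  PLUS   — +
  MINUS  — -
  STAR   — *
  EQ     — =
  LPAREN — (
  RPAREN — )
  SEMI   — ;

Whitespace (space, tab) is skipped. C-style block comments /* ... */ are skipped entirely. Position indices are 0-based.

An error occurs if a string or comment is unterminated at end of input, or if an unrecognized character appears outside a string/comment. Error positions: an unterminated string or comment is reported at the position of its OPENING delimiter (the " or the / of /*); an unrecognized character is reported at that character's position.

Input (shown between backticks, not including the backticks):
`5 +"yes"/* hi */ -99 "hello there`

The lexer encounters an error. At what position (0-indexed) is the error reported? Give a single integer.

Answer: 21

Derivation:
pos=0: emit NUM '5' (now at pos=1)
pos=2: emit PLUS '+'
pos=3: enter STRING mode
pos=3: emit STR "yes" (now at pos=8)
pos=8: enter COMMENT mode (saw '/*')
exit COMMENT mode (now at pos=16)
pos=17: emit MINUS '-'
pos=18: emit NUM '99' (now at pos=20)
pos=21: enter STRING mode
pos=21: ERROR — unterminated string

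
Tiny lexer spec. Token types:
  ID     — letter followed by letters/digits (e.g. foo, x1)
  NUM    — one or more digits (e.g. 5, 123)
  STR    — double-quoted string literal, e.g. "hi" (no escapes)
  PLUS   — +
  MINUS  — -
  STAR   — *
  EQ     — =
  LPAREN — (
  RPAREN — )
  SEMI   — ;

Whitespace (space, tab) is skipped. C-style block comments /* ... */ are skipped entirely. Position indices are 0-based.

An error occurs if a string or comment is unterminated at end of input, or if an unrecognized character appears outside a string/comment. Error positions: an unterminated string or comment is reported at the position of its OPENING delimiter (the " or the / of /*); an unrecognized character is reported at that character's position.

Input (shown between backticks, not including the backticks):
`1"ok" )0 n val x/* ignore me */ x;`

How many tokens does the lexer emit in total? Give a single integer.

Answer: 9

Derivation:
pos=0: emit NUM '1' (now at pos=1)
pos=1: enter STRING mode
pos=1: emit STR "ok" (now at pos=5)
pos=6: emit RPAREN ')'
pos=7: emit NUM '0' (now at pos=8)
pos=9: emit ID 'n' (now at pos=10)
pos=11: emit ID 'val' (now at pos=14)
pos=15: emit ID 'x' (now at pos=16)
pos=16: enter COMMENT mode (saw '/*')
exit COMMENT mode (now at pos=31)
pos=32: emit ID 'x' (now at pos=33)
pos=33: emit SEMI ';'
DONE. 9 tokens: [NUM, STR, RPAREN, NUM, ID, ID, ID, ID, SEMI]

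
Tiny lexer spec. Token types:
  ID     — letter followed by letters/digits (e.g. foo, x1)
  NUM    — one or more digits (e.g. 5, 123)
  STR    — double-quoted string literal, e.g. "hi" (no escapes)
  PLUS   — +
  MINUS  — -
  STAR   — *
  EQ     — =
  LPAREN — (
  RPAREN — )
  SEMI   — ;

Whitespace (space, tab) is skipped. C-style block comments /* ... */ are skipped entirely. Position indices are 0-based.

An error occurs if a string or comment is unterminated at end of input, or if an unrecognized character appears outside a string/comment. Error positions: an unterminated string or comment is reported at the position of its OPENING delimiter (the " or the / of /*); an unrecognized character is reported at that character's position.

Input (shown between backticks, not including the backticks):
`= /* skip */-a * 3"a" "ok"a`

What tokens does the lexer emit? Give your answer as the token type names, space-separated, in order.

pos=0: emit EQ '='
pos=2: enter COMMENT mode (saw '/*')
exit COMMENT mode (now at pos=12)
pos=12: emit MINUS '-'
pos=13: emit ID 'a' (now at pos=14)
pos=15: emit STAR '*'
pos=17: emit NUM '3' (now at pos=18)
pos=18: enter STRING mode
pos=18: emit STR "a" (now at pos=21)
pos=22: enter STRING mode
pos=22: emit STR "ok" (now at pos=26)
pos=26: emit ID 'a' (now at pos=27)
DONE. 8 tokens: [EQ, MINUS, ID, STAR, NUM, STR, STR, ID]

Answer: EQ MINUS ID STAR NUM STR STR ID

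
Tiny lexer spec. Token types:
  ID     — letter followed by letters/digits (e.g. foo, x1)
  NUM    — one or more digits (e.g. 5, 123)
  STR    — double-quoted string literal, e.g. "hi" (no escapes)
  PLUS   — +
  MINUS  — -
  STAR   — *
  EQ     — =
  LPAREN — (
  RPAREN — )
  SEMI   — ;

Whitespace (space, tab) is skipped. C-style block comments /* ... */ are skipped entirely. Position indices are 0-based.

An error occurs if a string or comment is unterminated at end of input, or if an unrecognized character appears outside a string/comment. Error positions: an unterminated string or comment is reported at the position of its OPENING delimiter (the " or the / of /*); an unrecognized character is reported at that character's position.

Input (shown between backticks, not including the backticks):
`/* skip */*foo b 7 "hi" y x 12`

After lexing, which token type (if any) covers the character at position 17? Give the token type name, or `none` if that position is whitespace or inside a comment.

pos=0: enter COMMENT mode (saw '/*')
exit COMMENT mode (now at pos=10)
pos=10: emit STAR '*'
pos=11: emit ID 'foo' (now at pos=14)
pos=15: emit ID 'b' (now at pos=16)
pos=17: emit NUM '7' (now at pos=18)
pos=19: enter STRING mode
pos=19: emit STR "hi" (now at pos=23)
pos=24: emit ID 'y' (now at pos=25)
pos=26: emit ID 'x' (now at pos=27)
pos=28: emit NUM '12' (now at pos=30)
DONE. 8 tokens: [STAR, ID, ID, NUM, STR, ID, ID, NUM]
Position 17: char is '7' -> NUM

Answer: NUM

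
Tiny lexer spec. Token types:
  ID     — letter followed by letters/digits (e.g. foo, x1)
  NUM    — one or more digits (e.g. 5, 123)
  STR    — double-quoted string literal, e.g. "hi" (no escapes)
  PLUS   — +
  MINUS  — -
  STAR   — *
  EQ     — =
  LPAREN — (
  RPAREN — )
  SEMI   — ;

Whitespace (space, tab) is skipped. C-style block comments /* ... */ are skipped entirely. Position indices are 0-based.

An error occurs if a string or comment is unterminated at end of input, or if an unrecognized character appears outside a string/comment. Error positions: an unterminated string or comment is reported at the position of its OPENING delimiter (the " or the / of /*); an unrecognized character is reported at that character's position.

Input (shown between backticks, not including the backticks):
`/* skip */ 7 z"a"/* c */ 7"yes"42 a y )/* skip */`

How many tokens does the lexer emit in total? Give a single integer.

pos=0: enter COMMENT mode (saw '/*')
exit COMMENT mode (now at pos=10)
pos=11: emit NUM '7' (now at pos=12)
pos=13: emit ID 'z' (now at pos=14)
pos=14: enter STRING mode
pos=14: emit STR "a" (now at pos=17)
pos=17: enter COMMENT mode (saw '/*')
exit COMMENT mode (now at pos=24)
pos=25: emit NUM '7' (now at pos=26)
pos=26: enter STRING mode
pos=26: emit STR "yes" (now at pos=31)
pos=31: emit NUM '42' (now at pos=33)
pos=34: emit ID 'a' (now at pos=35)
pos=36: emit ID 'y' (now at pos=37)
pos=38: emit RPAREN ')'
pos=39: enter COMMENT mode (saw '/*')
exit COMMENT mode (now at pos=49)
DONE. 9 tokens: [NUM, ID, STR, NUM, STR, NUM, ID, ID, RPAREN]

Answer: 9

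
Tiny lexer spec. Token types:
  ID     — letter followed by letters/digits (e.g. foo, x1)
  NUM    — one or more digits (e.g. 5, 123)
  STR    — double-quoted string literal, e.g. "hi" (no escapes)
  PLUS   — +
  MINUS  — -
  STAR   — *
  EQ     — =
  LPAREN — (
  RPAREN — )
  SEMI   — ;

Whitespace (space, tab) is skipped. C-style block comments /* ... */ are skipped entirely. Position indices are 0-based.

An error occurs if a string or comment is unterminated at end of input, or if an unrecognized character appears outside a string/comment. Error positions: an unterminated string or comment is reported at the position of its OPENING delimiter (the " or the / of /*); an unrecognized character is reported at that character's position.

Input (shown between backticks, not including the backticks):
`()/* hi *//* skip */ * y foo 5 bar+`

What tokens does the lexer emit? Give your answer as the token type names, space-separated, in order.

Answer: LPAREN RPAREN STAR ID ID NUM ID PLUS

Derivation:
pos=0: emit LPAREN '('
pos=1: emit RPAREN ')'
pos=2: enter COMMENT mode (saw '/*')
exit COMMENT mode (now at pos=10)
pos=10: enter COMMENT mode (saw '/*')
exit COMMENT mode (now at pos=20)
pos=21: emit STAR '*'
pos=23: emit ID 'y' (now at pos=24)
pos=25: emit ID 'foo' (now at pos=28)
pos=29: emit NUM '5' (now at pos=30)
pos=31: emit ID 'bar' (now at pos=34)
pos=34: emit PLUS '+'
DONE. 8 tokens: [LPAREN, RPAREN, STAR, ID, ID, NUM, ID, PLUS]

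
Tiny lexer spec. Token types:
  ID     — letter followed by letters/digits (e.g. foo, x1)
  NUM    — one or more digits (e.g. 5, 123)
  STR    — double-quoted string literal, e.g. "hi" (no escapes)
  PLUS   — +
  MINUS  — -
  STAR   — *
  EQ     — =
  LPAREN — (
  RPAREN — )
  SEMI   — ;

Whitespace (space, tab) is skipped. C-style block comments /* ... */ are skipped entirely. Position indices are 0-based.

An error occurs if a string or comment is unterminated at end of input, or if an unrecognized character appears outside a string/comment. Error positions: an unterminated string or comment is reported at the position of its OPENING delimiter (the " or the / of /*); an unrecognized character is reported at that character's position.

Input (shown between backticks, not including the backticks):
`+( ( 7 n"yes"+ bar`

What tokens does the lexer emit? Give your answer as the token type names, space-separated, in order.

Answer: PLUS LPAREN LPAREN NUM ID STR PLUS ID

Derivation:
pos=0: emit PLUS '+'
pos=1: emit LPAREN '('
pos=3: emit LPAREN '('
pos=5: emit NUM '7' (now at pos=6)
pos=7: emit ID 'n' (now at pos=8)
pos=8: enter STRING mode
pos=8: emit STR "yes" (now at pos=13)
pos=13: emit PLUS '+'
pos=15: emit ID 'bar' (now at pos=18)
DONE. 8 tokens: [PLUS, LPAREN, LPAREN, NUM, ID, STR, PLUS, ID]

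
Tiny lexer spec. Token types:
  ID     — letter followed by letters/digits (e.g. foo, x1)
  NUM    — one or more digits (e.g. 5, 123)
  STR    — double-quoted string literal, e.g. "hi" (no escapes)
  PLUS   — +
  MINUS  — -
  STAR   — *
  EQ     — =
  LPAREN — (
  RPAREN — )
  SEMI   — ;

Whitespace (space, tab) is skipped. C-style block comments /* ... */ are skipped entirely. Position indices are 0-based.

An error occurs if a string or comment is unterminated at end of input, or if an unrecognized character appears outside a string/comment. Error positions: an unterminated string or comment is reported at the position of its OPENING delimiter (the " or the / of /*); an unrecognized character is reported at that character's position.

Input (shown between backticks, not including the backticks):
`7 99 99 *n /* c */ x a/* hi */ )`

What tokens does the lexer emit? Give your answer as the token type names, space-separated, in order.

Answer: NUM NUM NUM STAR ID ID ID RPAREN

Derivation:
pos=0: emit NUM '7' (now at pos=1)
pos=2: emit NUM '99' (now at pos=4)
pos=5: emit NUM '99' (now at pos=7)
pos=8: emit STAR '*'
pos=9: emit ID 'n' (now at pos=10)
pos=11: enter COMMENT mode (saw '/*')
exit COMMENT mode (now at pos=18)
pos=19: emit ID 'x' (now at pos=20)
pos=21: emit ID 'a' (now at pos=22)
pos=22: enter COMMENT mode (saw '/*')
exit COMMENT mode (now at pos=30)
pos=31: emit RPAREN ')'
DONE. 8 tokens: [NUM, NUM, NUM, STAR, ID, ID, ID, RPAREN]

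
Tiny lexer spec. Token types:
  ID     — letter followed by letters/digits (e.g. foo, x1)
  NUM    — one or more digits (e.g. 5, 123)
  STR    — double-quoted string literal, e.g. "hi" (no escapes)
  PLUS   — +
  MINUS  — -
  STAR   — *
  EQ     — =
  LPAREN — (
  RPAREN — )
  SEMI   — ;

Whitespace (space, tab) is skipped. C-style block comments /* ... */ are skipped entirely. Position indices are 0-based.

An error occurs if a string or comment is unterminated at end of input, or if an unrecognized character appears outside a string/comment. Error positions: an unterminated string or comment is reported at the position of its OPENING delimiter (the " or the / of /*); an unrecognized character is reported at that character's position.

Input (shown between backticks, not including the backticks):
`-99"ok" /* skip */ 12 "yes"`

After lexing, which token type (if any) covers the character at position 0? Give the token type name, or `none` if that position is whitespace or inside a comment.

pos=0: emit MINUS '-'
pos=1: emit NUM '99' (now at pos=3)
pos=3: enter STRING mode
pos=3: emit STR "ok" (now at pos=7)
pos=8: enter COMMENT mode (saw '/*')
exit COMMENT mode (now at pos=18)
pos=19: emit NUM '12' (now at pos=21)
pos=22: enter STRING mode
pos=22: emit STR "yes" (now at pos=27)
DONE. 5 tokens: [MINUS, NUM, STR, NUM, STR]
Position 0: char is '-' -> MINUS

Answer: MINUS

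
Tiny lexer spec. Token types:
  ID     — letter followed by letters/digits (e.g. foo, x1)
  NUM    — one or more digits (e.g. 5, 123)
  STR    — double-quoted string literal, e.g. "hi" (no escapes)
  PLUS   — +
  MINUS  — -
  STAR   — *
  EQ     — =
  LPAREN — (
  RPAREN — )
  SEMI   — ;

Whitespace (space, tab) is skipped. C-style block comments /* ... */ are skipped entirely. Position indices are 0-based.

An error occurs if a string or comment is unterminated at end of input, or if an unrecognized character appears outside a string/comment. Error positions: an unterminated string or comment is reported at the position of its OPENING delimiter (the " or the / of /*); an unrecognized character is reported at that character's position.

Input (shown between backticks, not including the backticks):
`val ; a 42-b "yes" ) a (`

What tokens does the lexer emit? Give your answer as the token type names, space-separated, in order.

pos=0: emit ID 'val' (now at pos=3)
pos=4: emit SEMI ';'
pos=6: emit ID 'a' (now at pos=7)
pos=8: emit NUM '42' (now at pos=10)
pos=10: emit MINUS '-'
pos=11: emit ID 'b' (now at pos=12)
pos=13: enter STRING mode
pos=13: emit STR "yes" (now at pos=18)
pos=19: emit RPAREN ')'
pos=21: emit ID 'a' (now at pos=22)
pos=23: emit LPAREN '('
DONE. 10 tokens: [ID, SEMI, ID, NUM, MINUS, ID, STR, RPAREN, ID, LPAREN]

Answer: ID SEMI ID NUM MINUS ID STR RPAREN ID LPAREN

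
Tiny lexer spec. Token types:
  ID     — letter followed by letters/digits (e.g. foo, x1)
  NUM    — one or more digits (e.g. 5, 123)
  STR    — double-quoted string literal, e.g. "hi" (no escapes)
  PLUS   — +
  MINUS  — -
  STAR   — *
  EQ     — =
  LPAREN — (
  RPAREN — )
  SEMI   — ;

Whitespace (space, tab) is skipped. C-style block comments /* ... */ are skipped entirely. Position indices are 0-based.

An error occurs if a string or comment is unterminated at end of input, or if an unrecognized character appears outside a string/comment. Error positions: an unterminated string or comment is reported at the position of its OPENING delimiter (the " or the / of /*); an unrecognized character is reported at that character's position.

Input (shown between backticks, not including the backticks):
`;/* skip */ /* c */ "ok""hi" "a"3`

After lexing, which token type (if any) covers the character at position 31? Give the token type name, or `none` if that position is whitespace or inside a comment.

Answer: STR

Derivation:
pos=0: emit SEMI ';'
pos=1: enter COMMENT mode (saw '/*')
exit COMMENT mode (now at pos=11)
pos=12: enter COMMENT mode (saw '/*')
exit COMMENT mode (now at pos=19)
pos=20: enter STRING mode
pos=20: emit STR "ok" (now at pos=24)
pos=24: enter STRING mode
pos=24: emit STR "hi" (now at pos=28)
pos=29: enter STRING mode
pos=29: emit STR "a" (now at pos=32)
pos=32: emit NUM '3' (now at pos=33)
DONE. 5 tokens: [SEMI, STR, STR, STR, NUM]
Position 31: char is '"' -> STR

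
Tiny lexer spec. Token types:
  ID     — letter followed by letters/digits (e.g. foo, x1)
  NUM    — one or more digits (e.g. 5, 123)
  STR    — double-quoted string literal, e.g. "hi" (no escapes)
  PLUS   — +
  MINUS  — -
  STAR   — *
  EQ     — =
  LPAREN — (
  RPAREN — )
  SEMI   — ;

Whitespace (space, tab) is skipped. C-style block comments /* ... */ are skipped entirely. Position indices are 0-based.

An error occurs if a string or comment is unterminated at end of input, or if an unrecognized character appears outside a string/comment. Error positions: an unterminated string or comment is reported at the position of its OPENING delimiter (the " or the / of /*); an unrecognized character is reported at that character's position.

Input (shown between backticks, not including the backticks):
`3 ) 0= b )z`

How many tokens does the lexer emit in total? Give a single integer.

pos=0: emit NUM '3' (now at pos=1)
pos=2: emit RPAREN ')'
pos=4: emit NUM '0' (now at pos=5)
pos=5: emit EQ '='
pos=7: emit ID 'b' (now at pos=8)
pos=9: emit RPAREN ')'
pos=10: emit ID 'z' (now at pos=11)
DONE. 7 tokens: [NUM, RPAREN, NUM, EQ, ID, RPAREN, ID]

Answer: 7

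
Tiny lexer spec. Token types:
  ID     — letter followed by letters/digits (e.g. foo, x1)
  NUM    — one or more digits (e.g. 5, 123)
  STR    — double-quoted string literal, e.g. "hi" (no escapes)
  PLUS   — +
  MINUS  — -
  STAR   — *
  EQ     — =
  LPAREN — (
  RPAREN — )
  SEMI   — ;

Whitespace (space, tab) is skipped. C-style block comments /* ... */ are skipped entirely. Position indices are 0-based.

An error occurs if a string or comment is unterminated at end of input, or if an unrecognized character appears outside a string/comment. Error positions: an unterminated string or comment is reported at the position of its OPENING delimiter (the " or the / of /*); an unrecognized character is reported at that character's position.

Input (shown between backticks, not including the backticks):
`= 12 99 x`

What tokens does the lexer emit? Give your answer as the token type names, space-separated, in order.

pos=0: emit EQ '='
pos=2: emit NUM '12' (now at pos=4)
pos=5: emit NUM '99' (now at pos=7)
pos=8: emit ID 'x' (now at pos=9)
DONE. 4 tokens: [EQ, NUM, NUM, ID]

Answer: EQ NUM NUM ID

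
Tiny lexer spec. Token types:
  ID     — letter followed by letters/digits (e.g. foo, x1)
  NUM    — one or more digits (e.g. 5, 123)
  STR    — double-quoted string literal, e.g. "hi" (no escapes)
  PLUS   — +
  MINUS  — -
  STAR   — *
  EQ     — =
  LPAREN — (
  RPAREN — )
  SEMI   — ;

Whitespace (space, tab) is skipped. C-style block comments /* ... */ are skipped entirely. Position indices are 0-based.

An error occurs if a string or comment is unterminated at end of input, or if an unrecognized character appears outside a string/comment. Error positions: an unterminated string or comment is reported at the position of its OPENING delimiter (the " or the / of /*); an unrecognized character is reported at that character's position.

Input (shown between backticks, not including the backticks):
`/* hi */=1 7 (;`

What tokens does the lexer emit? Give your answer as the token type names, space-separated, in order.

pos=0: enter COMMENT mode (saw '/*')
exit COMMENT mode (now at pos=8)
pos=8: emit EQ '='
pos=9: emit NUM '1' (now at pos=10)
pos=11: emit NUM '7' (now at pos=12)
pos=13: emit LPAREN '('
pos=14: emit SEMI ';'
DONE. 5 tokens: [EQ, NUM, NUM, LPAREN, SEMI]

Answer: EQ NUM NUM LPAREN SEMI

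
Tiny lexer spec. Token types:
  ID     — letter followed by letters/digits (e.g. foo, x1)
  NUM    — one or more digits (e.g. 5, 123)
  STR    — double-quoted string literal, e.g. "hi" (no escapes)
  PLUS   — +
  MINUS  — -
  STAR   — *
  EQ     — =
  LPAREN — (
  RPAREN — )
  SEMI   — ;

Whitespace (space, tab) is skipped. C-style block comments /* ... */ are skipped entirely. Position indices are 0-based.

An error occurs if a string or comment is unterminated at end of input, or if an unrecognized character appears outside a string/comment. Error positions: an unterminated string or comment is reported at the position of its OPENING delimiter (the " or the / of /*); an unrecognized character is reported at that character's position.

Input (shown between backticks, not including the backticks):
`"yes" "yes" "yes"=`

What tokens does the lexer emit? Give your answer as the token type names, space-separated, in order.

pos=0: enter STRING mode
pos=0: emit STR "yes" (now at pos=5)
pos=6: enter STRING mode
pos=6: emit STR "yes" (now at pos=11)
pos=12: enter STRING mode
pos=12: emit STR "yes" (now at pos=17)
pos=17: emit EQ '='
DONE. 4 tokens: [STR, STR, STR, EQ]

Answer: STR STR STR EQ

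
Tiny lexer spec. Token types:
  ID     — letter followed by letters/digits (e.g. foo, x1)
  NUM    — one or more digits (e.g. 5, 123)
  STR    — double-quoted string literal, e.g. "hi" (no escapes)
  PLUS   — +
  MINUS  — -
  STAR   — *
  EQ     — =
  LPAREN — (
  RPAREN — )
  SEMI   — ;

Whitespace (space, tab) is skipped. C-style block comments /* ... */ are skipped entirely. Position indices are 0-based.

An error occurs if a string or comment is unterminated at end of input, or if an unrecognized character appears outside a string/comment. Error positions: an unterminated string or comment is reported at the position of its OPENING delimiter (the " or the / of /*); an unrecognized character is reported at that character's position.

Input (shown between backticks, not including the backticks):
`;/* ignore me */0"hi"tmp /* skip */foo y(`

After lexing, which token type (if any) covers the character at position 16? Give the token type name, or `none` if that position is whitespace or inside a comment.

pos=0: emit SEMI ';'
pos=1: enter COMMENT mode (saw '/*')
exit COMMENT mode (now at pos=16)
pos=16: emit NUM '0' (now at pos=17)
pos=17: enter STRING mode
pos=17: emit STR "hi" (now at pos=21)
pos=21: emit ID 'tmp' (now at pos=24)
pos=25: enter COMMENT mode (saw '/*')
exit COMMENT mode (now at pos=35)
pos=35: emit ID 'foo' (now at pos=38)
pos=39: emit ID 'y' (now at pos=40)
pos=40: emit LPAREN '('
DONE. 7 tokens: [SEMI, NUM, STR, ID, ID, ID, LPAREN]
Position 16: char is '0' -> NUM

Answer: NUM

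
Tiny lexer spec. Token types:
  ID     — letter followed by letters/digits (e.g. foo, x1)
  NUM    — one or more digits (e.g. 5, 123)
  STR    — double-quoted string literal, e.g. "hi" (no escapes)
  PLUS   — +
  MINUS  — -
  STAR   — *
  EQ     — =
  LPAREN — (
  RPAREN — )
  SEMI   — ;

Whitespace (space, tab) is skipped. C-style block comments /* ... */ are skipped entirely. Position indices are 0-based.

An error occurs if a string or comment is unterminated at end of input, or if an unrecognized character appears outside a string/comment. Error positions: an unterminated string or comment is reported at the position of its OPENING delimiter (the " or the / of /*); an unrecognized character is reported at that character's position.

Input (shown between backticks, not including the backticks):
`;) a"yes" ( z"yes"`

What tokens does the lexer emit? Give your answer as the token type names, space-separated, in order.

Answer: SEMI RPAREN ID STR LPAREN ID STR

Derivation:
pos=0: emit SEMI ';'
pos=1: emit RPAREN ')'
pos=3: emit ID 'a' (now at pos=4)
pos=4: enter STRING mode
pos=4: emit STR "yes" (now at pos=9)
pos=10: emit LPAREN '('
pos=12: emit ID 'z' (now at pos=13)
pos=13: enter STRING mode
pos=13: emit STR "yes" (now at pos=18)
DONE. 7 tokens: [SEMI, RPAREN, ID, STR, LPAREN, ID, STR]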